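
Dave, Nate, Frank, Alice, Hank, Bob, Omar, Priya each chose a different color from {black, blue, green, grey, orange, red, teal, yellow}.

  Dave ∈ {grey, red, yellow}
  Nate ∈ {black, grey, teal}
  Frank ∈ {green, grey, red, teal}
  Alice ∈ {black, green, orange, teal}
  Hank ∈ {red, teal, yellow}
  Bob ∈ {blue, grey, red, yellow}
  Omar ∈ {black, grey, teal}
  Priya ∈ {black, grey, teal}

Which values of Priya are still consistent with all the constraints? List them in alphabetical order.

The 8 variables together cover exactly {black, blue, green, grey, orange, red, teal, yellow} — 8 values for 8 variables — and blue appears only in Bob's list, so Bob = blue.
Among the 7 still-open variables, orange fits only Alice (and all 7 values in {black, green, grey, orange, red, teal, yellow} must be used), so Alice = orange.
The 6 still-open variables together cover exactly {black, green, grey, red, teal, yellow} — 6 values for 6 variables — and green appears only in Frank's list, so Frank = green.
The 3 variables Nate, Omar, Priya are confined to {black, grey, teal}, which locks those values in; drop them from Dave, Hank.
No further eliminations apply; Priya can still be any of black, grey, teal.

black, grey, teal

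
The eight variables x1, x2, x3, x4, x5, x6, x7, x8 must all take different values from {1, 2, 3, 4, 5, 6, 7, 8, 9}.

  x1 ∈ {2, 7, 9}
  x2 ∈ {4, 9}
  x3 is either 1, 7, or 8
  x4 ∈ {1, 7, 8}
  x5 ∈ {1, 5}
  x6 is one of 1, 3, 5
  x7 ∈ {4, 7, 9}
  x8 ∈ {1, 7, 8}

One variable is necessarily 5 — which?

x5

The 8 variables together cover exactly {1, 2, 3, 4, 5, 7, 8, 9} — 8 values for 8 variables — and 2 appears only in x1's list, so x1 = 2.
Among the 7 still-open variables, 3 fits only x6 (and all 7 values in {1, 3, 4, 5, 7, 8, 9} must be used), so x6 = 3.
Among the 6 still-open variables, 5 fits only x5 (and all 6 values in {1, 4, 5, 7, 8, 9} must be used), so x5 = 5.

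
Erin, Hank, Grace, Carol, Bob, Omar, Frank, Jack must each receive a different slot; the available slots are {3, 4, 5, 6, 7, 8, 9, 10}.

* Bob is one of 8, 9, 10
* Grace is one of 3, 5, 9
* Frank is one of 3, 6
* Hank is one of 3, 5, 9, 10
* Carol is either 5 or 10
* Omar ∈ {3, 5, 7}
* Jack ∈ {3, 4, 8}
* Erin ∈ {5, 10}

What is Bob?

The 8 variables together cover exactly {3, 4, 5, 6, 7, 8, 9, 10} — 8 values for 8 variables — and 4 appears only in Jack's list, so Jack = 4.
The 7 still-open variables draw from only 7 values {3, 5, 6, 7, 8, 9, 10}, so each is used; only Frank can be 6, hence Frank = 6.
The 6 still-open variables together cover exactly {3, 5, 7, 8, 9, 10} — 6 values for 6 variables — and 7 appears only in Omar's list, so Omar = 7.
Among the 5 still-open variables, 8 fits only Bob (and all 5 values in {3, 5, 8, 9, 10} must be used), so Bob = 8.

8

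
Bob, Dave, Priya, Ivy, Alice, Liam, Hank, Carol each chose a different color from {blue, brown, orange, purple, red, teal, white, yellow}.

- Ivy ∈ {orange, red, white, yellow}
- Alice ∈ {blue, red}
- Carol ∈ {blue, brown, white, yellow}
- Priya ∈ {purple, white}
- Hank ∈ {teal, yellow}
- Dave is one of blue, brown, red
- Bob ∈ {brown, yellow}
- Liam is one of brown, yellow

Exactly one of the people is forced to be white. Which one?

The 8 variables draw from only 8 values {blue, brown, orange, purple, red, teal, white, yellow}, so each is used; only Ivy can be orange, hence Ivy = orange.
Among the 7 still-open variables, purple fits only Priya (and all 7 values in {blue, brown, purple, red, teal, white, yellow} must be used), so Priya = purple.
Among the 6 still-open variables, teal fits only Hank (and all 6 values in {blue, brown, red, teal, white, yellow} must be used), so Hank = teal.
Among the 5 still-open variables, white fits only Carol (and all 5 values in {blue, brown, red, white, yellow} must be used), so Carol = white.

Carol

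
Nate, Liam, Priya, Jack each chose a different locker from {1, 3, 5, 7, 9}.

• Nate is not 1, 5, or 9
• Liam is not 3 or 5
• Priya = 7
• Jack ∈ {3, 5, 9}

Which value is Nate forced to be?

Priya must be 7 (only option left). Eliminate 7 elsewhere: Nate, Liam.
So Nate = 3.

3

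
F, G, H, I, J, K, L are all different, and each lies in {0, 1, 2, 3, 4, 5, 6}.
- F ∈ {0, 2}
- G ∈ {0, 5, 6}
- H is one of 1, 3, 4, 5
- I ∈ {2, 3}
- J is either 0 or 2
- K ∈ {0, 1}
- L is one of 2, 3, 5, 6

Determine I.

The 7 variables together cover exactly {0, 1, 2, 3, 4, 5, 6} — 7 values for 7 variables — and 4 appears only in H's list, so H = 4.
Among the 6 still-open variables, 1 fits only K (and all 6 values in {0, 1, 2, 3, 5, 6} must be used), so K = 1.
F and J between them cover only {0, 2} — a naked pair. Remove those values from G, I, L.
So I = 3.

3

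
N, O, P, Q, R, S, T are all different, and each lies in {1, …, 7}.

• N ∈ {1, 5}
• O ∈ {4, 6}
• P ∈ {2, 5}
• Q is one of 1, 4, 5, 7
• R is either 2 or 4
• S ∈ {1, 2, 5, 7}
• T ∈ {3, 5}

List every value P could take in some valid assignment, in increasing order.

2, 5

Among the 7 variables, 3 fits only T (and all 7 values in {1, 2, 3, 4, 5, 6, 7} must be used), so T = 3.
The 6 still-open variables together cover exactly {1, 2, 4, 5, 6, 7} — 6 values for 6 variables — and 6 appears only in O's list, so O = 6.
No further eliminations apply; P can still be any of 2, 5.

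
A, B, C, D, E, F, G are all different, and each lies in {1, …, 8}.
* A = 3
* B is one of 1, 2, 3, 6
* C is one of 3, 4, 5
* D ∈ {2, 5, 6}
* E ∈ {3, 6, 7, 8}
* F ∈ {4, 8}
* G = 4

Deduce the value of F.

8

A has just one choice, so A = 3. Strike 3 from B, C, E.
G must be 4 (only option left). Strike 4 from C, F.
So F = 8.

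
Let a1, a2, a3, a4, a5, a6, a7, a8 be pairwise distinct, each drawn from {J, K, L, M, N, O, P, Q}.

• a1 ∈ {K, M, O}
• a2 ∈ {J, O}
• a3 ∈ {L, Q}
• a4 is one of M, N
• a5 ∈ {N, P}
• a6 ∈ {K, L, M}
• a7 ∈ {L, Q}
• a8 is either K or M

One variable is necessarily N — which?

a4

Among the 8 variables, J fits only a2 (and all 8 values in {J, K, L, M, N, O, P, Q} must be used), so a2 = J.
The 7 still-open variables together cover exactly {K, L, M, N, O, P, Q} — 7 values for 7 variables — and O appears only in a1's list, so a1 = O.
The 6 still-open variables together cover exactly {K, L, M, N, P, Q} — 6 values for 6 variables — and P appears only in a5's list, so a5 = P.
The 5 still-open variables together cover exactly {K, L, M, N, Q} — 5 values for 5 variables — and N appears only in a4's list, so a4 = N.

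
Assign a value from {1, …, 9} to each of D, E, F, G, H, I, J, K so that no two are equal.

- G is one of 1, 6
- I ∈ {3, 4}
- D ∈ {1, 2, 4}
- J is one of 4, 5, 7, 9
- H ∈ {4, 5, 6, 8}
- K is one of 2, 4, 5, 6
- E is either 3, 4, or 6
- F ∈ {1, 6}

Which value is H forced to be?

8

F and G between them cover only {1, 6} — a naked pair. Remove those values from D, E, H, K.
E and I between them cover only {3, 4} — a naked pair. Remove those values from D, H, J, K.
D must be 2 (only option left). Remove 2 from K.
K has just one choice, so K = 5. Remove 5 from H, J.
So H = 8.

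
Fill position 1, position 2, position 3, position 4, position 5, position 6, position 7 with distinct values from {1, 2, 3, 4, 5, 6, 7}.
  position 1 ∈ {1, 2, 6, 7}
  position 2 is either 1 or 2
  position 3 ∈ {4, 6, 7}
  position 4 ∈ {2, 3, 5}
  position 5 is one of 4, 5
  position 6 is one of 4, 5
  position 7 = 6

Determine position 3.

7

position 7 must be 6 (only option left). So position 1, position 3 can't be 6.
The 6 still-open variables draw from only 6 values {1, 2, 3, 4, 5, 7}, so each is used; only position 4 can be 3, hence position 4 = 3.
position 5 and position 6 share exactly the 2 values {4, 5}; by pigeonhole those values go to them, so strike 4, 5 from position 3.
So position 3 = 7.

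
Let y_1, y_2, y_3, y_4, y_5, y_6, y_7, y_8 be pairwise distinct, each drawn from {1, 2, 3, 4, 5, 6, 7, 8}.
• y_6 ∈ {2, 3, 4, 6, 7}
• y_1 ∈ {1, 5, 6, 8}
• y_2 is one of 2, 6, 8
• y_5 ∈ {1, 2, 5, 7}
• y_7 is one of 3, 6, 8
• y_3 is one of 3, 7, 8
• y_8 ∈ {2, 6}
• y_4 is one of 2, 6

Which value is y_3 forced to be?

Among the 8 variables, 4 fits only y_6 (and all 8 values in {1, 2, 3, 4, 5, 6, 7, 8} must be used), so y_6 = 4.
The 2 variables y_4 and y_8 are confined to {2, 6}, which locks those values in; drop them from y_1, y_2, y_5, y_7.
y_2 must be 8 (only option left). So y_1, y_3, y_7 can't be 8.
y_7's domain is down to {3}, so y_7 = 3. Remove 3 from y_3.
So y_3 = 7.

7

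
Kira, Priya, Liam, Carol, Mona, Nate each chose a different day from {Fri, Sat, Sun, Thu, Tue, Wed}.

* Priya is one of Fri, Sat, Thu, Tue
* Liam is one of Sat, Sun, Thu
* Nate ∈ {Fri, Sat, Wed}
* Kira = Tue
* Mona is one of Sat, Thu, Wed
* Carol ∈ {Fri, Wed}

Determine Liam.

Sun

Kira must be Tue (only option left). So Priya can't be Tue.
Among the 5 still-open variables, Sun fits only Liam (and all 5 values in {Fri, Sat, Sun, Thu, Wed} must be used), so Liam = Sun.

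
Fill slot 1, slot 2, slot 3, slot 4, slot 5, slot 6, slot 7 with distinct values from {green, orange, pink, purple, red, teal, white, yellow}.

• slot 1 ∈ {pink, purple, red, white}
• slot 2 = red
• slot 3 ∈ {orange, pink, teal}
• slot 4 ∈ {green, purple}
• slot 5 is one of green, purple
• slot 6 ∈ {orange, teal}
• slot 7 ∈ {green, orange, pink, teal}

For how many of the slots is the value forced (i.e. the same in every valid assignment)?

2

slot 2 has just one choice, so slot 2 = red. Eliminate red elsewhere: slot 1.
The 6 still-open variables draw from only 6 values {green, orange, pink, purple, teal, white}, so each is used; only slot 1 can be white, hence slot 1 = white.
slot 4 and slot 5 share exactly the 2 values {green, purple}; by pigeonhole those values go to them, so strike green, purple from slot 7.
Determined: slot 1=white, slot 2=red. The other slots each still have more than one consistent value. That makes 2.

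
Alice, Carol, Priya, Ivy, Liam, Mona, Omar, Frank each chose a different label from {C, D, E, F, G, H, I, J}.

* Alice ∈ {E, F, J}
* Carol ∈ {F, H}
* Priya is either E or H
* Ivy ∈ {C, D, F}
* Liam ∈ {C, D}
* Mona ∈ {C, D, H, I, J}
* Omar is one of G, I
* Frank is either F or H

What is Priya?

The 8 variables draw from only 8 values {C, D, E, F, G, H, I, J}, so each is used; only Omar can be G, hence Omar = G.
The 7 still-open variables together cover exactly {C, D, E, F, H, I, J} — 7 values for 7 variables — and I appears only in Mona's list, so Mona = I.
The 6 still-open variables draw from only 6 values {C, D, E, F, H, J}, so each is used; only Alice can be J, hence Alice = J.
Among the 5 still-open variables, E fits only Priya (and all 5 values in {C, D, E, F, H} must be used), so Priya = E.

E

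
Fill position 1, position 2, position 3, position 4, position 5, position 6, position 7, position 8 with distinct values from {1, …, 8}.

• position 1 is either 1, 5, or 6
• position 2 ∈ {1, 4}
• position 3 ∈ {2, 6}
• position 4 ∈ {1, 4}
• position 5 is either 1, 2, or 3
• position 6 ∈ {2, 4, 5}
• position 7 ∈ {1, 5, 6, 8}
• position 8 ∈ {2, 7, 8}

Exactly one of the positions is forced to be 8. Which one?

The 8 variables together cover exactly {1, 2, 3, 4, 5, 6, 7, 8} — 8 values for 8 variables — and 3 appears only in position 5's list, so position 5 = 3.
The 7 still-open variables draw from only 7 values {1, 2, 4, 5, 6, 7, 8}, so each is used; only position 8 can be 7, hence position 8 = 7.
The 6 still-open variables draw from only 6 values {1, 2, 4, 5, 6, 8}, so each is used; only position 7 can be 8, hence position 7 = 8.

position 7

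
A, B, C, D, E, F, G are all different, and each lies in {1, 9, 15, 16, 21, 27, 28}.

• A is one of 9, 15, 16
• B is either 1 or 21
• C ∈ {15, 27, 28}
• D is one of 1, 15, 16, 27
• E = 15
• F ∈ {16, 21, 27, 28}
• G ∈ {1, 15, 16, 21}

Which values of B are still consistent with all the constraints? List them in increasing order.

E must be 15 (only option left). Strike 15 from A, C, D, G.
The 6 still-open variables together cover exactly {1, 9, 16, 21, 27, 28} — 6 values for 6 variables — and 9 appears only in A's list, so A = 9.
No further eliminations apply; B can still be any of 1, 21.

1, 21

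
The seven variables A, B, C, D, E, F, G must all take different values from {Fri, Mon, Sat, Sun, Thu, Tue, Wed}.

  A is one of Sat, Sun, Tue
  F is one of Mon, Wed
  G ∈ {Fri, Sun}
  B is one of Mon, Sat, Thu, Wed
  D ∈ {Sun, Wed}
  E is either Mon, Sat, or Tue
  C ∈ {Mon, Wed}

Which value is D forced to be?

The 7 variables together cover exactly {Fri, Mon, Sat, Sun, Thu, Tue, Wed} — 7 values for 7 variables — and Fri appears only in G's list, so G = Fri.
Among the 6 still-open variables, Thu fits only B (and all 6 values in {Mon, Sat, Sun, Thu, Tue, Wed} must be used), so B = Thu.
C and F share exactly the 2 values {Mon, Wed}; by pigeonhole those values go to them, so strike Mon, Wed from D, E.
So D = Sun.

Sun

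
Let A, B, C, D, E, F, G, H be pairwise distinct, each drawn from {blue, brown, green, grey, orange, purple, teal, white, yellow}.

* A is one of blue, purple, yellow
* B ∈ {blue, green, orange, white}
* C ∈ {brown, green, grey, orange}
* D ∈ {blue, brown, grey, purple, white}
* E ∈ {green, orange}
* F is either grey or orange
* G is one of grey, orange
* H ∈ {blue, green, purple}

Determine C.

Among the 8 variables, yellow fits only A (and all 8 values in {blue, brown, green, grey, orange, purple, white, yellow} must be used), so A = yellow.
The 2 variables F and G are confined to {grey, orange}, which locks those values in; drop them from B, C, D, E.
E's domain is down to {green}, so E = green. So B, C, H can't be green.
So C = brown.

brown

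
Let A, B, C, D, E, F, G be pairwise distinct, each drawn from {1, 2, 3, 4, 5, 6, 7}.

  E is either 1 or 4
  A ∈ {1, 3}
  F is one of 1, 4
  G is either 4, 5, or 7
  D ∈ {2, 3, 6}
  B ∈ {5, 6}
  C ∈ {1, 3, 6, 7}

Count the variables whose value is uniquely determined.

2

The 7 variables together cover exactly {1, 2, 3, 4, 5, 6, 7} — 7 values for 7 variables — and 2 appears only in D's list, so D = 2.
E and F share exactly the 2 values {1, 4}; by pigeonhole those values go to them, so strike 1, 4 from A, C, G.
A must be 3 (only option left). Eliminate 3 elsewhere: C.
Determined: A=3, D=2. The other variables each still have more than one consistent value. That makes 2.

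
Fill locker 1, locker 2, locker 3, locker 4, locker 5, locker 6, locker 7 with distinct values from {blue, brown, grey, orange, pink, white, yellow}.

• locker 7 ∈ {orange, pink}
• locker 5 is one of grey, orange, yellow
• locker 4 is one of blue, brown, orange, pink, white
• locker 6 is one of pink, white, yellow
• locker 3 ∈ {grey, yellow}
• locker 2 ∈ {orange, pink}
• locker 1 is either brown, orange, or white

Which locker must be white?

The 7 variables draw from only 7 values {blue, brown, grey, orange, pink, white, yellow}, so each is used; only locker 4 can be blue, hence locker 4 = blue.
The 6 still-open variables together cover exactly {brown, grey, orange, pink, white, yellow} — 6 values for 6 variables — and brown appears only in locker 1's list, so locker 1 = brown.
The 5 still-open variables draw from only 5 values {grey, orange, pink, white, yellow}, so each is used; only locker 6 can be white, hence locker 6 = white.

locker 6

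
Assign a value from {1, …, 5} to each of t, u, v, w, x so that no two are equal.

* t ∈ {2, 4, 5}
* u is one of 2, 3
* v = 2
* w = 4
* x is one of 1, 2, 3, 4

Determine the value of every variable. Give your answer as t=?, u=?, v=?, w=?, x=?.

t=5, u=3, v=2, w=4, x=1

v has just one choice, so v = 2. So t, u, x can't be 2.
w must be 4 (only option left). Strike 4 from t, x.
t has just one choice, so t = 5.
u must be 3 (only option left). Strike 3 from x.
x's domain is down to {1}, so x = 1.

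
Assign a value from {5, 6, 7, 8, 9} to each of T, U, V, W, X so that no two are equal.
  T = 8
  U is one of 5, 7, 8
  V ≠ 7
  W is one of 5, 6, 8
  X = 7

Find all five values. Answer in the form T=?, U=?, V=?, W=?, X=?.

T must be 8 (only option left). Strike 8 from U, V, W.
X must be 7 (only option left). Remove 7 from U.
U must be 5 (only option left). Eliminate 5 elsewhere: V, W.
W must be 6 (only option left). Eliminate 6 elsewhere: V.
V's domain is down to {9}, so V = 9.

T=8, U=5, V=9, W=6, X=7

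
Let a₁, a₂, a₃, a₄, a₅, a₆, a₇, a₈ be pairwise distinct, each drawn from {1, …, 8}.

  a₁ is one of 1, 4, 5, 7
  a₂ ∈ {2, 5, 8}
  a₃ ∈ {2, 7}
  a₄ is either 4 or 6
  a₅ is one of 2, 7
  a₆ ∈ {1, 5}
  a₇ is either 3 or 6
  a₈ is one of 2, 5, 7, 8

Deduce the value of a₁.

Among the 8 variables, 3 fits only a₇ (and all 8 values in {1, 2, 3, 4, 5, 6, 7, 8} must be used), so a₇ = 3.
Among the 7 still-open variables, 6 fits only a₄ (and all 7 values in {1, 2, 4, 5, 6, 7, 8} must be used), so a₄ = 6.
The 6 still-open variables together cover exactly {1, 2, 4, 5, 7, 8} — 6 values for 6 variables — and 4 appears only in a₁'s list, so a₁ = 4.

4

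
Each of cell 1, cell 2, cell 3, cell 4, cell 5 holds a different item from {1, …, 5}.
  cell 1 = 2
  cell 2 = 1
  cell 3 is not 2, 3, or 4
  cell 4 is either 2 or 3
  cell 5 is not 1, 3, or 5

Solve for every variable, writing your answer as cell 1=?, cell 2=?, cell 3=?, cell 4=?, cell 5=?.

cell 1=2, cell 2=1, cell 3=5, cell 4=3, cell 5=4

cell 1 has just one choice, so cell 1 = 2. Strike 2 from cell 4, cell 5.
cell 2 must be 1 (only option left). So cell 3 can't be 1.
cell 3's domain is down to {5}, so cell 3 = 5.
cell 4's domain is down to {3}, so cell 4 = 3.
cell 5 has just one choice, so cell 5 = 4.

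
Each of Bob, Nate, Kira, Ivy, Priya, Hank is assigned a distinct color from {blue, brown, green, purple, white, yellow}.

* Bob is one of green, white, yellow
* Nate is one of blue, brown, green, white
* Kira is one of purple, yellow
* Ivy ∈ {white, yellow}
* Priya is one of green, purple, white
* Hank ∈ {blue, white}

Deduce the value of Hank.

The 6 variables draw from only 6 values {blue, brown, green, purple, white, yellow}, so each is used; only Nate can be brown, hence Nate = brown.
The 5 still-open variables draw from only 5 values {blue, green, purple, white, yellow}, so each is used; only Hank can be blue, hence Hank = blue.

blue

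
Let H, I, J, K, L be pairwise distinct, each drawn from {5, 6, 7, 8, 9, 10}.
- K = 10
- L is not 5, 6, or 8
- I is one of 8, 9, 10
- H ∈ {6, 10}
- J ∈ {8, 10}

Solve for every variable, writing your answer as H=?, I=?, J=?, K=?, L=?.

H=6, I=9, J=8, K=10, L=7

K has just one choice, so K = 10. Eliminate 10 elsewhere: H, I, J, L.
That leaves H = 6.
J must be 8 (only option left). Remove 8 from I.
I must be 9 (only option left). Eliminate 9 elsewhere: L.
L's domain is down to {7}, so L = 7.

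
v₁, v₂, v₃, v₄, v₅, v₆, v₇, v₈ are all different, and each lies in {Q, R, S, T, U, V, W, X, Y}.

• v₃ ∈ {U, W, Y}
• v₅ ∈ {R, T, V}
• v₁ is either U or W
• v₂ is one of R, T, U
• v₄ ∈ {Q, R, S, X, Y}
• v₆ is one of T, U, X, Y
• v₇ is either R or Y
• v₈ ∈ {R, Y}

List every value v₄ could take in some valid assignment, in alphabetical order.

Q, S

v₇ and v₈ between them cover only {R, Y} — a naked pair. Remove those values from v₂, v₃, v₄, v₅, v₆.
v₁ and v₃ share exactly the 2 values {U, W}; by pigeonhole those values go to them, so strike U, W from v₂, v₆.
v₂ must be T (only option left). So v₅, v₆ can't be T.
v₅ has just one choice, so v₅ = V.
v₆ must be X (only option left). So v₄ can't be X.
No further eliminations apply; v₄ can still be any of Q, S.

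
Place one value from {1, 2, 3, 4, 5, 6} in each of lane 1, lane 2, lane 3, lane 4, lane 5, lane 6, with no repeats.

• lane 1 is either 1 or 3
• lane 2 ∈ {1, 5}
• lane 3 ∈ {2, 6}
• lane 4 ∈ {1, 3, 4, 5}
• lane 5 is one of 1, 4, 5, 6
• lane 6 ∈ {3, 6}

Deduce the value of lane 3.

The 6 variables draw from only 6 values {1, 2, 3, 4, 5, 6}, so each is used; only lane 3 can be 2, hence lane 3 = 2.

2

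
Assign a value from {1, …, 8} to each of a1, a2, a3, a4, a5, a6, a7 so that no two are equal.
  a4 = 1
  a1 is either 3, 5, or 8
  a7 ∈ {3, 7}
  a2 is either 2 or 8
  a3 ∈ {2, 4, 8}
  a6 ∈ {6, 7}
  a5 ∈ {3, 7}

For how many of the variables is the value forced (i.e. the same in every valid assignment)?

a4's domain is down to {1}, so a4 = 1.
a5 and a7 between them cover only {3, 7} — a naked pair. Remove those values from a1, a6.
a6 must be 6 (only option left).
Determined: a4=1, a6=6. The other variables each still have more than one consistent value. That makes 2.

2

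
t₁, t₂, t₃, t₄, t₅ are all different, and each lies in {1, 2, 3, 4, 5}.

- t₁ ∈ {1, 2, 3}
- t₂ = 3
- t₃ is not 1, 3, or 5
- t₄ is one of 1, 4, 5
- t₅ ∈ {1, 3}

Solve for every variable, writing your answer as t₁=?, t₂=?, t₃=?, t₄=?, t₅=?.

t₁=2, t₂=3, t₃=4, t₄=5, t₅=1

t₂ must be 3 (only option left). So t₁, t₅ can't be 3.
That leaves t₅ = 1. Strike 1 from t₁, t₄.
t₁'s domain is down to {2}, so t₁ = 2. Remove 2 from t₃.
t₃'s domain is down to {4}, so t₃ = 4. So t₄ can't be 4.
t₄ has just one choice, so t₄ = 5.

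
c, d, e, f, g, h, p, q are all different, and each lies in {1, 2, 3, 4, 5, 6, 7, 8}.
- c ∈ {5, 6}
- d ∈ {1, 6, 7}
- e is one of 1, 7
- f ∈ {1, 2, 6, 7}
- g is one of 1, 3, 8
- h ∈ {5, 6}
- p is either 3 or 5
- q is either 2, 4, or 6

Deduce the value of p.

3

The 8 variables together cover exactly {1, 2, 3, 4, 5, 6, 7, 8} — 8 values for 8 variables — and 4 appears only in q's list, so q = 4.
The 7 still-open variables together cover exactly {1, 2, 3, 5, 6, 7, 8} — 7 values for 7 variables — and 2 appears only in f's list, so f = 2.
Among the 6 still-open variables, 8 fits only g (and all 6 values in {1, 3, 5, 6, 7, 8} must be used), so g = 8.
Among the 5 still-open variables, 3 fits only p (and all 5 values in {1, 3, 5, 6, 7} must be used), so p = 3.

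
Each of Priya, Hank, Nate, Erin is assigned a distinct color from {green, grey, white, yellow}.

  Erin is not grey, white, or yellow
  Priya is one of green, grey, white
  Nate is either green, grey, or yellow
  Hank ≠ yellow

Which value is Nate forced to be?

yellow

Erin must be green (only option left). Strike green from Priya, Hank, Nate.
The 3 still-open variables draw from only 3 values {grey, white, yellow}, so each is used; only Nate can be yellow, hence Nate = yellow.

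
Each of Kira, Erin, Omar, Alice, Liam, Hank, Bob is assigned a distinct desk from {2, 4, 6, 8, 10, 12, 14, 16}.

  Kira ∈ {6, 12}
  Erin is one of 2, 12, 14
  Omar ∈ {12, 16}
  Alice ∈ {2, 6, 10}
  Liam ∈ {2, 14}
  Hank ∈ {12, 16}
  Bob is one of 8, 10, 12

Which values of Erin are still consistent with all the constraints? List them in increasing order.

The 7 variables together cover exactly {2, 6, 8, 10, 12, 14, 16} — 7 values for 7 variables — and 8 appears only in Bob's list, so Bob = 8.
Among the 6 still-open variables, 10 fits only Alice (and all 6 values in {2, 6, 10, 12, 14, 16} must be used), so Alice = 10.
The 5 still-open variables together cover exactly {2, 6, 12, 14, 16} — 5 values for 5 variables — and 6 appears only in Kira's list, so Kira = 6.
The 2 variables Omar and Hank are confined to {12, 16}, which locks those values in; drop them from Erin.
No further eliminations apply; Erin can still be any of 2, 14.

2, 14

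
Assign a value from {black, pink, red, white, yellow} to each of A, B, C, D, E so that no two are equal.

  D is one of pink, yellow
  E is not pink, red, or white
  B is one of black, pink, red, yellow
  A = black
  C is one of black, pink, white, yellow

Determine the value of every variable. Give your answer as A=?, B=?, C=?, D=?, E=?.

A=black, B=red, C=white, D=pink, E=yellow

A has just one choice, so A = black. So B, C, E can't be black.
That leaves E = yellow. So B, C, D can't be yellow.
That leaves D = pink. So B, C can't be pink.
B has just one choice, so B = red.
C must be white (only option left).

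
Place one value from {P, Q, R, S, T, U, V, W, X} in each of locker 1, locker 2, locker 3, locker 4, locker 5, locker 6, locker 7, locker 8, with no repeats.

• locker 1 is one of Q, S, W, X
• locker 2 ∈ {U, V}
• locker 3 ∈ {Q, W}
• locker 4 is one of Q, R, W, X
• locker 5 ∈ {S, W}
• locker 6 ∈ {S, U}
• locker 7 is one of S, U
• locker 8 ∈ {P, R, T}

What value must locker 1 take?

X

locker 6 and locker 7 between them cover only {S, U} — a naked pair. Remove those values from locker 1, locker 2, locker 5.
That leaves locker 2 = V.
That leaves locker 5 = W. So locker 1, locker 3, locker 4 can't be W.
locker 3 has just one choice, so locker 3 = Q. So locker 1, locker 4 can't be Q.
So locker 1 = X.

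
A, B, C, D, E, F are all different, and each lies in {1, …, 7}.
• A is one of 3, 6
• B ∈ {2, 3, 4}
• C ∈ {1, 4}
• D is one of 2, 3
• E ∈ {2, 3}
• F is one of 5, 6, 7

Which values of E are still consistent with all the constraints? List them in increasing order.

The 2 variables D and E are confined to {2, 3}, which locks those values in; drop them from A, B.
A has just one choice, so A = 6. Remove 6 from F.
That leaves B = 4. So C can't be 4.
C's domain is down to {1}, so C = 1.
No further eliminations apply; E can still be any of 2, 3.

2, 3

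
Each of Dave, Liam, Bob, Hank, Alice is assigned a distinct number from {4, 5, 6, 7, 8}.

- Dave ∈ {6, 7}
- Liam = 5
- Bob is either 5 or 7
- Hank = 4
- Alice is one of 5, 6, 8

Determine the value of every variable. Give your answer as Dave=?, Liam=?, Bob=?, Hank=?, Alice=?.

Dave=6, Liam=5, Bob=7, Hank=4, Alice=8

Liam's domain is down to {5}, so Liam = 5. Eliminate 5 elsewhere: Bob, Alice.
That leaves Bob = 7. Remove 7 from Dave.
Hank has just one choice, so Hank = 4.
That leaves Dave = 6. So Alice can't be 6.
Alice's domain is down to {8}, so Alice = 8.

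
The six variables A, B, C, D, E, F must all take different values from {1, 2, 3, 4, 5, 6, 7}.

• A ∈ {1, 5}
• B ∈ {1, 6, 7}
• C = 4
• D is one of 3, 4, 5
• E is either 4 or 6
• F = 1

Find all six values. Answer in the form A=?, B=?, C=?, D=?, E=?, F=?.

C's domain is down to {4}, so C = 4. Strike 4 from D, E.
E has just one choice, so E = 6. Strike 6 from B.
F has just one choice, so F = 1. Eliminate 1 elsewhere: A, B.
A's domain is down to {5}, so A = 5. Eliminate 5 elsewhere: D.
That leaves B = 7.
D must be 3 (only option left).

A=5, B=7, C=4, D=3, E=6, F=1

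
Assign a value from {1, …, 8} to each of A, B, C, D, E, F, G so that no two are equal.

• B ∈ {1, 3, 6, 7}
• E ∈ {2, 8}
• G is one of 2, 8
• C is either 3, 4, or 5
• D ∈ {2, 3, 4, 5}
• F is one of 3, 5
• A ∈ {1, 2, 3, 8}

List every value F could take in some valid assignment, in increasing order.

3, 5

E and G between them cover only {2, 8} — a naked pair. Remove those values from A, D.
C, D, F share exactly the 3 values {3, 4, 5}; by pigeonhole those values go to them, so strike 3, 4, 5 from A, B.
That leaves A = 1. Remove 1 from B.
No further eliminations apply; F can still be any of 3, 5.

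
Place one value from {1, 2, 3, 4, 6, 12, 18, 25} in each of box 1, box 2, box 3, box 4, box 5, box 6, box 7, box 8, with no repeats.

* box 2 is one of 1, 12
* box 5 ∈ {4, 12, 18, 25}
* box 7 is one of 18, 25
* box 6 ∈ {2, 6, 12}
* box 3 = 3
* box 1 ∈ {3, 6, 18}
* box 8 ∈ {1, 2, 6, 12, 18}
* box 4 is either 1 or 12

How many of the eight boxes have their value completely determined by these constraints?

3

box 3 has just one choice, so box 3 = 3. Remove 3 from box 1.
The 7 still-open variables draw from only 7 values {1, 2, 4, 6, 12, 18, 25}, so each is used; only box 5 can be 4, hence box 5 = 4.
The 6 still-open variables draw from only 6 values {1, 2, 6, 12, 18, 25}, so each is used; only box 7 can be 25, hence box 7 = 25.
box 2 and box 4 between them cover only {1, 12} — a naked pair. Remove those values from box 6, box 8.
Determined: box 3=3, box 5=4, box 7=25. The other boxes each still have more than one consistent value. That makes 3.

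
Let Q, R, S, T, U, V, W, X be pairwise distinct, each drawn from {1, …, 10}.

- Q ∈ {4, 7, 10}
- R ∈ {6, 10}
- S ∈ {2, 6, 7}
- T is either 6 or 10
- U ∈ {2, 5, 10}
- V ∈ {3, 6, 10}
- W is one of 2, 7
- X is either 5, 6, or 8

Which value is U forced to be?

5

Among the 8 variables, 3 fits only V (and all 8 values in {2, 3, 4, 5, 6, 7, 8, 10} must be used), so V = 3.
The 7 still-open variables together cover exactly {2, 4, 5, 6, 7, 8, 10} — 7 values for 7 variables — and 4 appears only in Q's list, so Q = 4.
Among the 6 still-open variables, 8 fits only X (and all 6 values in {2, 5, 6, 7, 8, 10} must be used), so X = 8.
Among the 5 still-open variables, 5 fits only U (and all 5 values in {2, 5, 6, 7, 10} must be used), so U = 5.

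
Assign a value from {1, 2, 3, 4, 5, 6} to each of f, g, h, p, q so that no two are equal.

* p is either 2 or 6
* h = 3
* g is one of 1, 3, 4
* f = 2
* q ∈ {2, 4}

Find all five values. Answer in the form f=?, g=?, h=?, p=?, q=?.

f=2, g=1, h=3, p=6, q=4

f's domain is down to {2}, so f = 2. So p, q can't be 2.
h's domain is down to {3}, so h = 3. Strike 3 from g.
p has just one choice, so p = 6.
q's domain is down to {4}, so q = 4. Remove 4 from g.
g's domain is down to {1}, so g = 1.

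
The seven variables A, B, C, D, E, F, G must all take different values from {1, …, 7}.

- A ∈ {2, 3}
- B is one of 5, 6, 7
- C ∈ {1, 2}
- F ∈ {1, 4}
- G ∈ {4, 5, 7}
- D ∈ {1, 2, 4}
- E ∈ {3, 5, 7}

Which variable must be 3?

A

Among the 7 variables, 6 fits only B (and all 7 values in {1, 2, 3, 4, 5, 6, 7} must be used), so B = 6.
C, D, F between them cover only {1, 2, 4} — a naked triple. Remove those values from A, G.
So 3 goes to A.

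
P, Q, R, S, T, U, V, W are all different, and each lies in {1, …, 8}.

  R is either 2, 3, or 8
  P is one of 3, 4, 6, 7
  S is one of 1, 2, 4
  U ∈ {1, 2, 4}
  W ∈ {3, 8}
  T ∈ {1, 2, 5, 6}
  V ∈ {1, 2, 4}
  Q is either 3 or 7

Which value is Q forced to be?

The 8 variables together cover exactly {1, 2, 3, 4, 5, 6, 7, 8} — 8 values for 8 variables — and 5 appears only in T's list, so T = 5.
Among the 7 still-open variables, 6 fits only P (and all 7 values in {1, 2, 3, 4, 6, 7, 8} must be used), so P = 6.
The 6 still-open variables draw from only 6 values {1, 2, 3, 4, 7, 8}, so each is used; only Q can be 7, hence Q = 7.

7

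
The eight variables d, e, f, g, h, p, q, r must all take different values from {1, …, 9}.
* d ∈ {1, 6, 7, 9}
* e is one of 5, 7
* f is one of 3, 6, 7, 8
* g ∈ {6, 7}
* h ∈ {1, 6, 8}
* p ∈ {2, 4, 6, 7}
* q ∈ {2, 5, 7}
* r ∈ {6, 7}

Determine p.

The 2 variables g and r are confined to {6, 7}, which locks those values in; drop them from d, e, f, h, p, q.
That leaves e = 5. So q can't be 5.
q has just one choice, so q = 2. So p can't be 2.
So p = 4.

4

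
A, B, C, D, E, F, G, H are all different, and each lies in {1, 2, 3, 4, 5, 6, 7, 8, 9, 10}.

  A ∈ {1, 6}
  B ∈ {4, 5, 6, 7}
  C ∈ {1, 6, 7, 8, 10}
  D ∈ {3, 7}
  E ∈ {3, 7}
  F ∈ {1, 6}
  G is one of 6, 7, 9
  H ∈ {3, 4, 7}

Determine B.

5

The 2 variables A and F are confined to {1, 6}, which locks those values in; drop them from B, C, G.
D and E share exactly the 2 values {3, 7}; by pigeonhole those values go to them, so strike 3, 7 from B, C, G, H.
G has just one choice, so G = 9.
H's domain is down to {4}, so H = 4. Strike 4 from B.
So B = 5.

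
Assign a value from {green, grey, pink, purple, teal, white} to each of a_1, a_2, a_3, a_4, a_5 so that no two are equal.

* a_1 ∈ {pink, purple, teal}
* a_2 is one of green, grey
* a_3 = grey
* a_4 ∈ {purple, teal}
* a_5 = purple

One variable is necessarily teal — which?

a_4

a_3 has just one choice, so a_3 = grey. So a_2 can't be grey.
a_5 has just one choice, so a_5 = purple. So a_1, a_4 can't be purple.
So teal goes to a_4.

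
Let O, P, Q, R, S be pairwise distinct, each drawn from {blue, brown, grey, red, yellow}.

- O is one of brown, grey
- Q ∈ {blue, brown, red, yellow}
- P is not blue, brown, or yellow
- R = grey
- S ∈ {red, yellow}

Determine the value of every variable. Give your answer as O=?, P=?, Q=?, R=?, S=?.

O=brown, P=red, Q=blue, R=grey, S=yellow

R's domain is down to {grey}, so R = grey. Eliminate grey elsewhere: O, P.
That leaves O = brown. Strike brown from Q.
P's domain is down to {red}, so P = red. So Q, S can't be red.
S must be yellow (only option left). Strike yellow from Q.
That leaves Q = blue.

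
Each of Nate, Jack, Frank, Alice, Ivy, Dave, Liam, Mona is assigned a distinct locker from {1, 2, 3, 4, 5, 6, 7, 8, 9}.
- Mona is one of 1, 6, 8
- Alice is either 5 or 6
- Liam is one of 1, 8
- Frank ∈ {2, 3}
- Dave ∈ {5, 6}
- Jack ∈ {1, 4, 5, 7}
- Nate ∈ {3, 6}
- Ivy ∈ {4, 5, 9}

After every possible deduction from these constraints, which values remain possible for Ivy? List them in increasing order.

4, 9

Alice and Dave between them cover only {5, 6} — a naked pair. Remove those values from Nate, Jack, Ivy, Mona.
Nate has just one choice, so Nate = 3. So Frank can't be 3.
Frank has just one choice, so Frank = 2.
Liam and Mona between them cover only {1, 8} — a naked pair. Remove those values from Jack.
No further eliminations apply; Ivy can still be any of 4, 9.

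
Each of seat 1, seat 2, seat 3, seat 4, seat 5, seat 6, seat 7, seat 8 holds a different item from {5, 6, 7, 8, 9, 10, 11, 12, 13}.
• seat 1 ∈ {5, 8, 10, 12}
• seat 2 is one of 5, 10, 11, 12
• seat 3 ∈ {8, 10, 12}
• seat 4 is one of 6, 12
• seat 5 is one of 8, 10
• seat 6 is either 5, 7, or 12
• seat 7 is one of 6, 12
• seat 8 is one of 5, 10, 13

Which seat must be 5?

seat 1

Among the 8 variables, 7 fits only seat 6 (and all 8 values in {5, 6, 7, 8, 10, 11, 12, 13} must be used), so seat 6 = 7.
Among the 7 still-open variables, 11 fits only seat 2 (and all 7 values in {5, 6, 8, 10, 11, 12, 13} must be used), so seat 2 = 11.
Among the 6 still-open variables, 13 fits only seat 8 (and all 6 values in {5, 6, 8, 10, 12, 13} must be used), so seat 8 = 13.
The 5 still-open variables together cover exactly {5, 6, 8, 10, 12} — 5 values for 5 variables — and 5 appears only in seat 1's list, so seat 1 = 5.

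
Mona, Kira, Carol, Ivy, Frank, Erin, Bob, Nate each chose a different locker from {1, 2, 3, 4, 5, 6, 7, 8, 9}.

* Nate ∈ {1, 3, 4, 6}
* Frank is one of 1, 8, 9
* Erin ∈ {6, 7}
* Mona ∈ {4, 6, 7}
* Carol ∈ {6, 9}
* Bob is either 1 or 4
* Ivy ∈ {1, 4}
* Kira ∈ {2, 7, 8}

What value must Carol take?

The 8 variables together cover exactly {1, 2, 3, 4, 6, 7, 8, 9} — 8 values for 8 variables — and 2 appears only in Kira's list, so Kira = 2.
The 7 still-open variables draw from only 7 values {1, 3, 4, 6, 7, 8, 9}, so each is used; only Nate can be 3, hence Nate = 3.
The 6 still-open variables draw from only 6 values {1, 4, 6, 7, 8, 9}, so each is used; only Frank can be 8, hence Frank = 8.
The 5 still-open variables draw from only 5 values {1, 4, 6, 7, 9}, so each is used; only Carol can be 9, hence Carol = 9.

9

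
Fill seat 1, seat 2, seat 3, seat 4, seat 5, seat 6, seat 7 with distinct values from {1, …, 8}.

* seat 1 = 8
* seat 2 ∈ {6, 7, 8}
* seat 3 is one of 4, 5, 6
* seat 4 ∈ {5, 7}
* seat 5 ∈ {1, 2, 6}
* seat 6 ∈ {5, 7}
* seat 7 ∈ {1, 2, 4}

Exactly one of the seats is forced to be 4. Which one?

seat 3

seat 1 has just one choice, so seat 1 = 8. So seat 2 can't be 8.
seat 4 and seat 6 share exactly the 2 values {5, 7}; by pigeonhole those values go to them, so strike 5, 7 from seat 2, seat 3.
That leaves seat 2 = 6. Strike 6 from seat 3, seat 5.
So 4 goes to seat 3.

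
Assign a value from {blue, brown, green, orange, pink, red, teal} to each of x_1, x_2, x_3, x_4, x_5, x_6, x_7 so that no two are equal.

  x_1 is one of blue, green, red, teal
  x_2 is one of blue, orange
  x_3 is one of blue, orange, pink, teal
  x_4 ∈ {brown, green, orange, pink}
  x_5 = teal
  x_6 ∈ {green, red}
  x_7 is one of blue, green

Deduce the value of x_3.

pink

x_5's domain is down to {teal}, so x_5 = teal. Remove teal from x_1, x_3.
Among the 6 still-open variables, brown fits only x_4 (and all 6 values in {blue, brown, green, orange, pink, red} must be used), so x_4 = brown.
The 5 still-open variables draw from only 5 values {blue, green, orange, pink, red}, so each is used; only x_3 can be pink, hence x_3 = pink.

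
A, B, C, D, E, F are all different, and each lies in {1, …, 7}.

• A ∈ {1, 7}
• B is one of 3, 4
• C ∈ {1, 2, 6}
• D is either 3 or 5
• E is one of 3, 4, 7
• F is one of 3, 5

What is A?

1

D and F share exactly the 2 values {3, 5}; by pigeonhole those values go to them, so strike 3, 5 from B, E.
B's domain is down to {4}, so B = 4. Eliminate 4 elsewhere: E.
That leaves E = 7. Eliminate 7 elsewhere: A.
So A = 1.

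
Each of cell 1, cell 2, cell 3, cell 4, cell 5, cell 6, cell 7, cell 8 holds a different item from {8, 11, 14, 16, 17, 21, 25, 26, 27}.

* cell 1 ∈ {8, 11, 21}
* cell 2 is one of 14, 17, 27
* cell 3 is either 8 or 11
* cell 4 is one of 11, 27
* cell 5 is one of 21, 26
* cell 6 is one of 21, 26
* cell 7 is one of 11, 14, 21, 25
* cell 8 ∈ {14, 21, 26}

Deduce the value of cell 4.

Among the 8 variables, 17 fits only cell 2 (and all 8 values in {8, 11, 14, 17, 21, 25, 26, 27} must be used), so cell 2 = 17.
The 7 still-open variables together cover exactly {8, 11, 14, 21, 25, 26, 27} — 7 values for 7 variables — and 25 appears only in cell 7's list, so cell 7 = 25.
The 6 still-open variables together cover exactly {8, 11, 14, 21, 26, 27} — 6 values for 6 variables — and 14 appears only in cell 8's list, so cell 8 = 14.
The 5 still-open variables draw from only 5 values {8, 11, 21, 26, 27}, so each is used; only cell 4 can be 27, hence cell 4 = 27.

27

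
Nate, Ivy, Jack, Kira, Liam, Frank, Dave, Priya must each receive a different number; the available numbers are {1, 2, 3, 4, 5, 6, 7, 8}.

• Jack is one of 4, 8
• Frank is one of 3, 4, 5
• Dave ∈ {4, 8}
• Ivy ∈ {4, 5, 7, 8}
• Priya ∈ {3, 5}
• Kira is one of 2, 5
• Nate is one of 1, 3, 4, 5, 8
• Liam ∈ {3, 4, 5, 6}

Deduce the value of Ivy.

The 8 variables together cover exactly {1, 2, 3, 4, 5, 6, 7, 8} — 8 values for 8 variables — and 1 appears only in Nate's list, so Nate = 1.
The 7 still-open variables draw from only 7 values {2, 3, 4, 5, 6, 7, 8}, so each is used; only Kira can be 2, hence Kira = 2.
Among the 6 still-open variables, 6 fits only Liam (and all 6 values in {3, 4, 5, 6, 7, 8} must be used), so Liam = 6.
The 5 still-open variables together cover exactly {3, 4, 5, 7, 8} — 5 values for 5 variables — and 7 appears only in Ivy's list, so Ivy = 7.

7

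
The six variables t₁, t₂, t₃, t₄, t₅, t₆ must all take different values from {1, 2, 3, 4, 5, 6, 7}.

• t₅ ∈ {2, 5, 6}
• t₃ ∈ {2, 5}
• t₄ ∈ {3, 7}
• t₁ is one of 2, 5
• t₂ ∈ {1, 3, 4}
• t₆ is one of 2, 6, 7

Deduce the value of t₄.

3

The 2 variables t₁ and t₃ are confined to {2, 5}, which locks those values in; drop them from t₅, t₆.
t₅ has just one choice, so t₅ = 6. Remove 6 from t₆.
t₆ must be 7 (only option left). So t₄ can't be 7.
So t₄ = 3.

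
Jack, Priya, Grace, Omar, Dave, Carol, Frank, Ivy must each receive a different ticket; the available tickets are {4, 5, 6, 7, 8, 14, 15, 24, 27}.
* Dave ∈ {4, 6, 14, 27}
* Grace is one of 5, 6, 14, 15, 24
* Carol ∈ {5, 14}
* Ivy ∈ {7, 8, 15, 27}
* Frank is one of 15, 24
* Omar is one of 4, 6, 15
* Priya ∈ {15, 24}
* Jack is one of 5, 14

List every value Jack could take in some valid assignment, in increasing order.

5, 14

The 2 variables Jack and Carol are confined to {5, 14}, which locks those values in; drop them from Grace, Dave.
Priya and Frank share exactly the 2 values {15, 24}; by pigeonhole those values go to them, so strike 15, 24 from Grace, Omar, Ivy.
That leaves Grace = 6. So Omar, Dave can't be 6.
Omar has just one choice, so Omar = 4. Strike 4 from Dave.
Dave has just one choice, so Dave = 27. So Ivy can't be 27.
No further eliminations apply; Jack can still be any of 5, 14.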